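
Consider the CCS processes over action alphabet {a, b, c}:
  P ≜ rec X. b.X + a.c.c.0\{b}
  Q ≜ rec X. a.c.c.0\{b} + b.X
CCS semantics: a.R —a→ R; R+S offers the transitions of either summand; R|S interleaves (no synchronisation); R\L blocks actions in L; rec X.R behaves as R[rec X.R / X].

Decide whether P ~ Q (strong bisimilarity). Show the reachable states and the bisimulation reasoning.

LTS(P): 4 reachable states
  u0 = rec X. b.X + a.c.c.0\{b} has moves =a=> u1, =b=> u0
  u1 = c.c.0\{b} has moves =c=> u2
  u2 = c.0\{b} has moves =c=> u3
  u3 = 0\{b} has moves (no moves)
LTS(Q): 4 reachable states
  v0 = rec X. a.c.c.0\{b} + b.X has moves =a=> v1, =b=> v0
  v1 = c.c.0\{b} has moves =c=> v2
  v2 = c.0\{b} has moves =c=> v3
  v3 = 0\{b} has moves (no moves)
Coarsest stable partition (strong bisimilarity classes):
  B0 = {u0, v0}
  B1 = {u1, v1}
  B2 = {u2, v2}
  B3 = {u3, v3}
u0 ∈ B0, v0 ∈ B0 → same block

P ~ Q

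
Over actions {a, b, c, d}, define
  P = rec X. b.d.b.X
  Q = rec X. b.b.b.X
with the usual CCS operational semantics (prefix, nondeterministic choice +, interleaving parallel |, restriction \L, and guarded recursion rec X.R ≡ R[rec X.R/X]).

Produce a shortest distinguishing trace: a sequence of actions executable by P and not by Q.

P's transition system — 3 states:
  p0 = rec X. b.d.b.X has moves =b=> p1
  p1 = d.b.(rec X. b.d.b.X) has moves =d=> p2
  p2 = b.(rec X. b.d.b.X) has moves =b=> p0
Q's transition system — 3 states:
  q0 = rec X. b.b.b.X has moves =b=> q1
  q1 = b.b.(rec X. b.b.b.X) has moves =b=> q2
  q2 = b.(rec X. b.b.b.X) has moves =b=> q0
Executing bd from P (initial set {p0}):
  [1] b ⇒ {p1}
  [2] d ⇒ {p2}
  — P admits the full trace.
Executing bd from Q (initial set {q0}):
  [1] b ⇒ {q1}
  [2] d ⇒ ∅ (Q stuck)

bd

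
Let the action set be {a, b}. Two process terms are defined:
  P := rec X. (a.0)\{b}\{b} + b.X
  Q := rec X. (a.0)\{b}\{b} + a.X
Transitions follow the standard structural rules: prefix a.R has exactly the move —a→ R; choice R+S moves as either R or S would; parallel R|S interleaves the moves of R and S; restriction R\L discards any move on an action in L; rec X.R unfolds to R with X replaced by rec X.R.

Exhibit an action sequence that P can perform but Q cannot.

b

Reachable graph of P (2 states):
  u0 = rec X. (a.0)\{b}\{b} + b.X :: =a=> u1, =b=> u0
  u1 = 0\{b}\{b} :: (no moves)
Reachable graph of Q (2 states):
  v0 = rec X. (a.0)\{b}\{b} + a.X :: =a=> v0, =a=> v1
  v1 = 0\{b}\{b} :: (no moves)
Executing b from P (initial set {u0}):
  step 1 (b): {u0}
  — P admits the full trace.
Executing b from Q (initial set {v0}):
  step 1 (b): ∅ (Q stuck)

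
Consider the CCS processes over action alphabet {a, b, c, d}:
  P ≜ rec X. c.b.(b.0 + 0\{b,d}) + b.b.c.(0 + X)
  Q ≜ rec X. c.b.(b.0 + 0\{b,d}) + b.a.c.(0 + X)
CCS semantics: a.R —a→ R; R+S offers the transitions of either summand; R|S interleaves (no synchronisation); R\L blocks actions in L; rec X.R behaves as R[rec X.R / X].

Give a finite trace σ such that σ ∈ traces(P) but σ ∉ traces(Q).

bb

LTS(P): 7 reachable states
  p0 = rec X. c.b.(b.0 + 0\{b,d}) + b.b.c.(0 + X) :: -b-> p1, -c-> p2
  p1 = b.c.(0 + (rec X. c.b.(b.0 + 0\{b,d}) + b.b.c.(0 + X))) :: -b-> p3
  p2 = b.(b.0 + 0\{b,d}) :: -b-> p4
  p3 = c.(0 + (rec X. c.b.(b.0 + 0\{b,d}) + b.b.c.(0 + X))) :: -c-> p5
  p4 = b.0 + 0\{b,d} :: -b-> p6
  p5 = 0 + (rec X. c.b.(b.0 + 0\{b,d}) + b.b.c.(0 + X)) :: -b-> p1, -c-> p2
  p6 = 0 :: ∅
LTS(Q): 7 reachable states
  q0 = rec X. c.b.(b.0 + 0\{b,d}) + b.a.c.(0 + X) :: -b-> q1, -c-> q2
  q1 = a.c.(0 + (rec X. c.b.(b.0 + 0\{b,d}) + b.a.c.(0 + X))) :: -a-> q3
  q2 = b.(b.0 + 0\{b,d}) :: -b-> q4
  q3 = c.(0 + (rec X. c.b.(b.0 + 0\{b,d}) + b.a.c.(0 + X))) :: -c-> q5
  q4 = b.0 + 0\{b,d} :: -b-> q6
  q5 = 0 + (rec X. c.b.(b.0 + 0\{b,d}) + b.a.c.(0 + X)) :: -b-> q1, -c-> q2
  q6 = 0 :: ∅
Run σ = ⟨bb⟩ on P: start {p0}
  [1] b ⇒ {p1}
  [2] b ⇒ {p3}
  P completes σ.
Run σ = ⟨bb⟩ on Q: start {q0}
  [1] b ⇒ {q1}
  [2] b ⇒ ∅  — Q cannot continue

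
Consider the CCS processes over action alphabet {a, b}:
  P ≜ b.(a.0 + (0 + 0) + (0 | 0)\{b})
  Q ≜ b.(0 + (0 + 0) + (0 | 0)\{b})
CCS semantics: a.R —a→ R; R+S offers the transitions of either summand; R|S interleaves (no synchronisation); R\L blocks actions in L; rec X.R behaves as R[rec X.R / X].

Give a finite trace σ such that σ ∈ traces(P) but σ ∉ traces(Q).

LTS(P): 3 reachable states
  m0 = b.(a.0 + (0 + 0) + (0 | 0)\{b}) ⊢ =b=> m1
  m1 = a.0 + (0 + 0) + (0 | 0)\{b} ⊢ =a=> m2
  m2 = 0 ⊢ deadlocked
LTS(Q): 2 reachable states
  n0 = b.(0 + (0 + 0) + (0 | 0)\{b}) ⊢ =b=> n1
  n1 = 0 + (0 + 0) + (0 | 0)\{b} ⊢ deadlocked
Executing ba from P (initial set {m0}):
  [1] b ⇒ {m1}
  [2] a ⇒ {m2}
  P completes σ.
Executing ba from Q (initial set {n0}):
  [1] b ⇒ {n1}
  [2] a ⇒ ∅ (Q stuck)

ba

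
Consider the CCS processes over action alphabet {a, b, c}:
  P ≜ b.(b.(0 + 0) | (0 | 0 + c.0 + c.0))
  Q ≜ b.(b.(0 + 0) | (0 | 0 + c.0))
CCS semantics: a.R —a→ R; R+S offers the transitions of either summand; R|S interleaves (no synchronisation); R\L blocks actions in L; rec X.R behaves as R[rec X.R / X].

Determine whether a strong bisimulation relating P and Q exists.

P's transition system — 5 states:
  m0 = b.(b.(0 + 0) | (0 | 0 + c.0 + c.0)) | ··b··> m1
  m1 = b.(0 + 0) | (0 | 0 + c.0 + c.0) | ··b··> m2, ··c··> m3
  m2 = (0 + 0) | (0 | 0 + c.0 + c.0) | ··c··> m4
  m3 = b.(0 + 0) | 0 | ··b··> m4
  m4 = (0 + 0) | 0 | ·
Q's transition system — 5 states:
  n0 = b.(b.(0 + 0) | (0 | 0 + c.0)) | ··b··> n1
  n1 = b.(0 + 0) | (0 | 0 + c.0) | ··b··> n2, ··c··> n3
  n2 = (0 + 0) | (0 | 0 + c.0) | ··c··> n4
  n3 = b.(0 + 0) | 0 | ··b··> n4
  n4 = (0 + 0) | 0 | ·
Coarsest stable partition (strong bisimilarity classes):
  B0 = {m0, n0}
  B1 = {m1, n1}
  B2 = {m2, n2}
  B3 = {m4, n4}
  B4 = {m3, n3}
m0 ∈ B0, n0 ∈ B0 → same block

bisimilar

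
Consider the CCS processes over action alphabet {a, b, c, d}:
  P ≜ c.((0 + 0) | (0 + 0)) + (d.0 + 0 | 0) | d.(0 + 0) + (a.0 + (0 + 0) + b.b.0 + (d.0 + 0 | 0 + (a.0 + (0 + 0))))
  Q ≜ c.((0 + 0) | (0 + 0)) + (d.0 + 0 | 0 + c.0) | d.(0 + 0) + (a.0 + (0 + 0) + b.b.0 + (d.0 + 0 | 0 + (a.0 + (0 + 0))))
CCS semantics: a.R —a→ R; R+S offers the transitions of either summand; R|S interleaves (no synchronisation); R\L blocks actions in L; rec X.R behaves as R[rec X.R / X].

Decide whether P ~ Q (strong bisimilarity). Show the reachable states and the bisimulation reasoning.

P's transition system — 7 states:
  s0 = c.((0 + 0) | (0 + 0)) + (d.0 + 0 | 0) | d.(0 + 0) + (a.0 + (0 + 0) + b.b.0 + (d.0 + 0 | 0 + (a.0 + (0 + 0)))) | ··a··> s1, ··b··> s2, ··c··> s3, ··d··> s1, ··d··> s4, ··d··> s5
  s1 = 0 | ·
  s2 = b.0 | ··b··> s1
  s3 = (0 + 0) | (0 + 0) | ·
  s4 = (d.0 + 0 | 0) | (0 + 0) | ··d··> s6
  s5 = 0 | d.(0 + 0) | ··d··> s6
  s6 = 0 | (0 + 0) | ·
Q's transition system — 7 states:
  t0 = c.((0 + 0) | (0 + 0)) + (d.0 + 0 | 0 + c.0) | d.(0 + 0) + (a.0 + (0 + 0) + b.b.0 + (d.0 + 0 | 0 + (a.0 + (0 + 0)))) | ··a··> t1, ··b··> t2, ··c··> t3, ··c··> t4, ··d··> t1, ··d··> t4, ··d··> t5
  t1 = 0 | ·
  t2 = b.0 | ··b··> t1
  t3 = (0 + 0) | (0 + 0) | ·
  t4 = 0 | d.(0 + 0) | ··d··> t6
  t5 = (d.0 + 0 | 0 + c.0) | (0 + 0) | ··c··> t6, ··d··> t6
  t6 = 0 | (0 + 0) | ·
Partition-refinement fixed point:
  B0 = {s0}
  B1 = {s1, s3, s6, t1, t3, t6}
  B2 = {s4, s5, t4}
  B3 = {s2, t2}
  B4 = {t0}
  B5 = {t5}
s0 ∈ B0, t0 ∈ B4 → different blocks

P ≁ Q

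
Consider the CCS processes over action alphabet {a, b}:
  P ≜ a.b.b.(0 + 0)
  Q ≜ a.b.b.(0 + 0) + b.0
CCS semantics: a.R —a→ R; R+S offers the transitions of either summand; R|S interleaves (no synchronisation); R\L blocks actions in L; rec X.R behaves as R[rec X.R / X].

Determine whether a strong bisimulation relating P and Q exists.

NO

P's transition system — 4 states:
  s0 = a.b.b.(0 + 0) :: —a→ s1
  s1 = b.b.(0 + 0) :: —b→ s2
  s2 = b.(0 + 0) :: —b→ s3
  s3 = 0 + 0 :: stopped
Q's transition system — 5 states:
  t0 = a.b.b.(0 + 0) + b.0 :: —a→ t1, —b→ t2
  t1 = b.b.(0 + 0) :: —b→ t3
  t2 = 0 :: stopped
  t3 = b.(0 + 0) :: —b→ t4
  t4 = 0 + 0 :: stopped
Coarsest stable partition (strong bisimilarity classes):
  B0 = {s0}
  B1 = {s1, t1}
  B2 = {s2, t3}
  B3 = {s3, t2, t4}
  B4 = {t0}
s0 ∈ B0, t0 ∈ B4 → different blocks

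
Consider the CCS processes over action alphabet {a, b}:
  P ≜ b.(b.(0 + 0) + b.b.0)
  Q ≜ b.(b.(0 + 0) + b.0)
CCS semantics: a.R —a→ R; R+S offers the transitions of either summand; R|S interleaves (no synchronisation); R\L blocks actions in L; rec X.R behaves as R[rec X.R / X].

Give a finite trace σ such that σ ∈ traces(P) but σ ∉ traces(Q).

bbb

P's transition system — 5 states:
  s0 = b.(b.(0 + 0) + b.b.0) has moves =b=> s1
  s1 = b.(0 + 0) + b.b.0 has moves =b=> s2, =b=> s3
  s2 = 0 + 0 has moves stopped
  s3 = b.0 has moves =b=> s4
  s4 = 0 has moves stopped
Q's transition system — 4 states:
  t0 = b.(b.(0 + 0) + b.0) has moves =b=> t1
  t1 = b.(0 + 0) + b.0 has moves =b=> t2, =b=> t3
  t2 = 0 has moves stopped
  t3 = 0 + 0 has moves stopped
Trace ⟨bbb⟩ through P, begin at {s0}:
  step 1 (b): {s1}
  step 2 (b): {s2, s3}
  step 3 (b): {s4}
  P completes σ.
Trace ⟨bbb⟩ through Q, begin at {t0}:
  step 1 (b): {t1}
  step 2 (b): {t2, t3}
  step 3 (b): no successor for Q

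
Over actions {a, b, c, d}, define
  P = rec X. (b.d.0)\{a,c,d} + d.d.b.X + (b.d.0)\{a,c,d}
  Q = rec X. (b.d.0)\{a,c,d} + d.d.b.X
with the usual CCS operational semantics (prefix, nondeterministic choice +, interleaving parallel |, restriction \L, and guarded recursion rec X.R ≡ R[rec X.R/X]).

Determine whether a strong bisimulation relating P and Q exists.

YES

P's transition system — 4 states:
  p0 = rec X. (b.d.0)\{a,c,d} + d.d.b.X + (b.d.0)\{a,c,d} ⊢ —b→ p1, —d→ p2
  p1 = (d.0)\{a,c,d} ⊢ stopped
  p2 = d.b.(rec X. (b.d.0)\{a,c,d} + d.d.b.X + (b.d.0)\{a,c,d}) ⊢ —d→ p3
  p3 = b.(rec X. (b.d.0)\{a,c,d} + d.d.b.X + (b.d.0)\{a,c,d}) ⊢ —b→ p0
Q's transition system — 4 states:
  q0 = rec X. (b.d.0)\{a,c,d} + d.d.b.X ⊢ —b→ q1, —d→ q2
  q1 = (d.0)\{a,c,d} ⊢ stopped
  q2 = d.b.(rec X. (b.d.0)\{a,c,d} + d.d.b.X) ⊢ —d→ q3
  q3 = b.(rec X. (b.d.0)\{a,c,d} + d.d.b.X) ⊢ —b→ q0
Coarsest stable partition (strong bisimilarity classes):
  B0 = {p0, q0}
  B1 = {p1, q1}
  B2 = {p2, q2}
  B3 = {p3, q3}
p0 ∈ B0, q0 ∈ B0 → same block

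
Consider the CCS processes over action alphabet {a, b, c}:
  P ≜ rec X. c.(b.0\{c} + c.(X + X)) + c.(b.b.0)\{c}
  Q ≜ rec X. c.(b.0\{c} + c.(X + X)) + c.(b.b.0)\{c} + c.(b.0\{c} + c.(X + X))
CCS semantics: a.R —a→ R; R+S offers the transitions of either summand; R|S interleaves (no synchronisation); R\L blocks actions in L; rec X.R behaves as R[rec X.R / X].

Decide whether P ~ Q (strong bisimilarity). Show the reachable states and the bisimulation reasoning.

bisimilar

Reachable graph of P (6 states):
  m0 = rec X. c.(b.0\{c} + c.(X + X)) + c.(b.b.0)\{c} :: --c--▸ m1, --c--▸ m2
  m1 = (b.b.0)\{c} :: --b--▸ m3
  m2 = b.0\{c} + c.((rec X. c.(b.0\{c} + c.(X + X)) + c.(b.b.0)\{c}) + (rec X. c.(b.0\{c} + c.(X + X)) + c.(b.b.0)\{c})) :: --b--▸ m4, --c--▸ m5
  m3 = (b.0)\{c} :: --b--▸ m4
  m4 = 0\{c} :: ∅
  m5 = (rec X. c.(b.0\{c} + c.(X + X)) + c.(b.b.0)\{c}) + (rec X. c.(b.0\{c} + c.(X + X)) + c.(b.b.0)\{c}) :: --c--▸ m1, --c--▸ m2
Reachable graph of Q (6 states):
  n0 = rec X. c.(b.0\{c} + c.(X + X)) + c.(b.b.0)\{c} + c.(b.0\{c} + c.(X + X)) :: --c--▸ n1, --c--▸ n2
  n1 = (b.b.0)\{c} :: --b--▸ n3
  n2 = b.0\{c} + c.((rec X. c.(b.0\{c} + c.(X + X)) + c.(b.b.0)\{c} + c.(b.0\{c} + c.(X + X))) + (rec X. c.(b.0\{c} + c.(X + X)) + c.(b.b.0)\{c} + c.(b.0\{c} + c.(X + X)))) :: --b--▸ n4, --c--▸ n5
  n3 = (b.0)\{c} :: --b--▸ n4
  n4 = 0\{c} :: ∅
  n5 = (rec X. c.(b.0\{c} + c.(X + X)) + c.(b.b.0)\{c} + c.(b.0\{c} + c.(X + X))) + (rec X. c.(b.0\{c} + c.(X + X)) + c.(b.b.0)\{c} + c.(b.0\{c} + c.(X + X))) :: --c--▸ n1, --c--▸ n2
Partition-refinement fixed point:
  B0 = {m0, m5, n0, n5}
  B1 = {m2, n2}
  B2 = {m4, n4}
  B3 = {m1, n1}
  B4 = {m3, n3}
m0 ∈ B0, n0 ∈ B0 → same block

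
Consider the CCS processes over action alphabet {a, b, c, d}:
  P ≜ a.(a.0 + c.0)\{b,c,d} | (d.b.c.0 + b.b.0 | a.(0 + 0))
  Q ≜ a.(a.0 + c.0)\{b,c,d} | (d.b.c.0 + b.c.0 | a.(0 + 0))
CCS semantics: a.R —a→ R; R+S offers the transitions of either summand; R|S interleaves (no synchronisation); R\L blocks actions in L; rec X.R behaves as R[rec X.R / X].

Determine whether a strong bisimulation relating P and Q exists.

NO

LTS(P): 27 reachable states
  p0 = a.(a.0 + c.0)\{b,c,d} | (d.b.c.0 + b.b.0 | a.(0 + 0)) :: --a--▸ p1, --a--▸ p2, --b--▸ p3, --d--▸ p4
  p1 = (a.0 + c.0)\{b,c,d} | (d.b.c.0 + b.b.0 | a.(0 + 0)) :: --a--▸ p5, --a--▸ p6, --b--▸ p7, --d--▸ p8
  p2 = a.(a.0 + c.0)\{b,c,d} | (b.b.0 | (0 + 0)) :: --a--▸ p5, --b--▸ p9
  p3 = a.(a.0 + c.0)\{b,c,d} | (b.0 | a.(0 + 0)) :: --a--▸ p7, --a--▸ p9, --b--▸ p10
  p4 = a.(a.0 + c.0)\{b,c,d} | b.c.0 :: --a--▸ p8, --b--▸ p11
  p5 = (a.0 + c.0)\{b,c,d} | (b.b.0 | (0 + 0)) :: --a--▸ p12, --b--▸ p13
  p6 = 0\{b,c,d} | (d.b.c.0 + b.b.0 | a.(0 + 0)) :: --a--▸ p12, --b--▸ p14, --d--▸ p15
  p7 = (a.0 + c.0)\{b,c,d} | (b.0 | a.(0 + 0)) :: --a--▸ p13, --a--▸ p14, --b--▸ p16
  p8 = (a.0 + c.0)\{b,c,d} | b.c.0 :: --a--▸ p15, --b--▸ p17
  p9 = a.(a.0 + c.0)\{b,c,d} | (b.0 | (0 + 0)) :: --a--▸ p13, --b--▸ p18
  p10 = a.(a.0 + c.0)\{b,c,d} | (0 | a.(0 + 0)) :: --a--▸ p16, --a--▸ p18
  p11 = a.(a.0 + c.0)\{b,c,d} | c.0 :: --a--▸ p17, --c--▸ p19
  p12 = 0\{b,c,d} | (b.b.0 | (0 + 0)) :: --b--▸ p20
  p13 = (a.0 + c.0)\{b,c,d} | (b.0 | (0 + 0)) :: --a--▸ p20, --b--▸ p21
  p14 = 0\{b,c,d} | (b.0 | a.(0 + 0)) :: --a--▸ p20, --b--▸ p22
  p15 = 0\{b,c,d} | b.c.0 :: --b--▸ p23
  p16 = (a.0 + c.0)\{b,c,d} | (0 | a.(0 + 0)) :: --a--▸ p21, --a--▸ p22
  p17 = (a.0 + c.0)\{b,c,d} | c.0 :: --a--▸ p23, --c--▸ p24
  p18 = a.(a.0 + c.0)\{b,c,d} | (0 | (0 + 0)) :: --a--▸ p21
  p19 = a.(a.0 + c.0)\{b,c,d} | 0 :: --a--▸ p24
  p20 = 0\{b,c,d} | (b.0 | (0 + 0)) :: --b--▸ p25
  p21 = (a.0 + c.0)\{b,c,d} | (0 | (0 + 0)) :: --a--▸ p25
  p22 = 0\{b,c,d} | (0 | a.(0 + 0)) :: --a--▸ p25
  p23 = 0\{b,c,d} | c.0 :: --c--▸ p26
  p24 = (a.0 + c.0)\{b,c,d} | 0 :: --a--▸ p26
  p25 = 0\{b,c,d} | (0 | (0 + 0)) :: (no moves)
  p26 = 0\{b,c,d} | 0 :: (no moves)
LTS(Q): 27 reachable states
  q0 = a.(a.0 + c.0)\{b,c,d} | (d.b.c.0 + b.c.0 | a.(0 + 0)) :: --a--▸ q1, --a--▸ q2, --b--▸ q3, --d--▸ q4
  q1 = (a.0 + c.0)\{b,c,d} | (d.b.c.0 + b.c.0 | a.(0 + 0)) :: --a--▸ q5, --a--▸ q6, --b--▸ q7, --d--▸ q8
  q2 = a.(a.0 + c.0)\{b,c,d} | (b.c.0 | (0 + 0)) :: --a--▸ q5, --b--▸ q9
  q3 = a.(a.0 + c.0)\{b,c,d} | (c.0 | a.(0 + 0)) :: --a--▸ q7, --a--▸ q9, --c--▸ q10
  q4 = a.(a.0 + c.0)\{b,c,d} | b.c.0 :: --a--▸ q8, --b--▸ q11
  q5 = (a.0 + c.0)\{b,c,d} | (b.c.0 | (0 + 0)) :: --a--▸ q12, --b--▸ q13
  q6 = 0\{b,c,d} | (d.b.c.0 + b.c.0 | a.(0 + 0)) :: --a--▸ q12, --b--▸ q14, --d--▸ q15
  q7 = (a.0 + c.0)\{b,c,d} | (c.0 | a.(0 + 0)) :: --a--▸ q13, --a--▸ q14, --c--▸ q16
  q8 = (a.0 + c.0)\{b,c,d} | b.c.0 :: --a--▸ q15, --b--▸ q17
  q9 = a.(a.0 + c.0)\{b,c,d} | (c.0 | (0 + 0)) :: --a--▸ q13, --c--▸ q18
  q10 = a.(a.0 + c.0)\{b,c,d} | (0 | a.(0 + 0)) :: --a--▸ q16, --a--▸ q18
  q11 = a.(a.0 + c.0)\{b,c,d} | c.0 :: --a--▸ q17, --c--▸ q19
  q12 = 0\{b,c,d} | (b.c.0 | (0 + 0)) :: --b--▸ q20
  q13 = (a.0 + c.0)\{b,c,d} | (c.0 | (0 + 0)) :: --a--▸ q20, --c--▸ q21
  q14 = 0\{b,c,d} | (c.0 | a.(0 + 0)) :: --a--▸ q20, --c--▸ q22
  q15 = 0\{b,c,d} | b.c.0 :: --b--▸ q23
  q16 = (a.0 + c.0)\{b,c,d} | (0 | a.(0 + 0)) :: --a--▸ q21, --a--▸ q22
  q17 = (a.0 + c.0)\{b,c,d} | c.0 :: --a--▸ q23, --c--▸ q24
  q18 = a.(a.0 + c.0)\{b,c,d} | (0 | (0 + 0)) :: --a--▸ q21
  q19 = a.(a.0 + c.0)\{b,c,d} | 0 :: --a--▸ q24
  q20 = 0\{b,c,d} | (c.0 | (0 + 0)) :: --c--▸ q25
  q21 = (a.0 + c.0)\{b,c,d} | (0 | (0 + 0)) :: --a--▸ q25
  q22 = 0\{b,c,d} | (0 | a.(0 + 0)) :: --a--▸ q25
  q23 = 0\{b,c,d} | c.0 :: --c--▸ q26
  q24 = (a.0 + c.0)\{b,c,d} | 0 :: --a--▸ q26
  q25 = 0\{b,c,d} | (0 | (0 + 0)) :: (no moves)
  q26 = 0\{b,c,d} | 0 :: (no moves)
Partition-refinement fixed point:
  B0 = {p0}
  B1 = {p1}
  B2 = {p7, p9}
  B3 = {p16, p18, p19, q16, q18, q19}
  B4 = {p21, p22, p24, q21, q22, q24}
  B5 = {p25, p26, q25, q26}
  B6 = {p13, p14}
  B7 = {p20}
  B8 = {p8, q5, q8}
  B9 = {p15, q12, q15}
  B10 = {p23, q20, q23}
  B11 = {p17, q13, q14, q17}
  B12 = {p6}
  B13 = {p12}
  B14 = {p5}
  B15 = {p2}
  B16 = {p4, q2, q4}
  B17 = {p11, q11, q7, q9}
  B18 = {p3}
  B19 = {p10, q10}
  B20 = {q0}
  B21 = {q1}
  B22 = {q6}
  B23 = {q3}
p0 ∈ B0, q0 ∈ B20 → different blocks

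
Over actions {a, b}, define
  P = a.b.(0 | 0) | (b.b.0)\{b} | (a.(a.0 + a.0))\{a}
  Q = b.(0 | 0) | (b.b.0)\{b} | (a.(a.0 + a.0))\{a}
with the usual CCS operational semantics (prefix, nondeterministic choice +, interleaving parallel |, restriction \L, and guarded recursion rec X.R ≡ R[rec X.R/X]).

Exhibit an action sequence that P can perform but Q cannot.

LTS(P): 3 reachable states
  u0 = a.b.(0 | 0) | (b.b.0)\{b} | (a.(a.0 + a.0))\{a} ⊢ —a→ u1
  u1 = b.(0 | 0) | (b.b.0)\{b} | (a.(a.0 + a.0))\{a} ⊢ —b→ u2
  u2 = 0 | 0 | (b.b.0)\{b} | (a.(a.0 + a.0))\{a} ⊢ deadlocked
LTS(Q): 2 reachable states
  v0 = b.(0 | 0) | (b.b.0)\{b} | (a.(a.0 + a.0))\{a} ⊢ —b→ v1
  v1 = 0 | 0 | (b.b.0)\{b} | (a.(a.0 + a.0))\{a} ⊢ deadlocked
Run σ = ⟨a⟩ on P: start {u0}
  [1] a ⇒ {u1}
  ✓ P
Run σ = ⟨a⟩ on Q: start {v0}
  [1] a ⇒ ∅ (Q stuck)

a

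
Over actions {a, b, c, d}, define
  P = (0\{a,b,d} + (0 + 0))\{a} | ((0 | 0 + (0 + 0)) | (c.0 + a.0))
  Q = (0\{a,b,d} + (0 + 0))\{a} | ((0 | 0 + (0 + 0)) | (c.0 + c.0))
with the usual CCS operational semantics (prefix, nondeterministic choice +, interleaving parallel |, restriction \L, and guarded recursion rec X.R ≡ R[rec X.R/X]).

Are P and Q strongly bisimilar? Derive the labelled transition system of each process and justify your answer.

not bisimilar

Reachable graph of P (2 states):
  u0 = (0\{a,b,d} + (0 + 0))\{a} | ((0 | 0 + (0 + 0)) | (c.0 + a.0)) → —a→ u1, —c→ u1
  u1 = (0\{a,b,d} + (0 + 0))\{a} | ((0 | 0 + (0 + 0)) | 0) → (no moves)
Reachable graph of Q (2 states):
  v0 = (0\{a,b,d} + (0 + 0))\{a} | ((0 | 0 + (0 + 0)) | (c.0 + c.0)) → —c→ v1
  v1 = (0\{a,b,d} + (0 + 0))\{a} | ((0 | 0 + (0 + 0)) | 0) → (no moves)
Partition-refinement fixed point:
  B0 = {u0}
  B1 = {u1, v1}
  B2 = {v0}
u0 ∈ B0, v0 ∈ B2 → different blocks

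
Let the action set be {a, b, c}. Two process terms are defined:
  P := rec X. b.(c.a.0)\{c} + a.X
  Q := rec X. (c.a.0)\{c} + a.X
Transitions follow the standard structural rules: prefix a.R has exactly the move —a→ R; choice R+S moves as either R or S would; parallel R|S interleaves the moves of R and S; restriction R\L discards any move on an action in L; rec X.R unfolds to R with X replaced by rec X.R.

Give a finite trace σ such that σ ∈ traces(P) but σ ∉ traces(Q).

Reachable graph of P (2 states):
  p0 = rec X. b.(c.a.0)\{c} + a.X | -a-> p0, -b-> p1
  p1 = (c.a.0)\{c} | stopped
Reachable graph of Q (1 states):
  q0 = rec X. (c.a.0)\{c} + a.X | -a-> q0
Run σ = ⟨b⟩ on P: start {p0}
  [1] b ⇒ {p1}
  ✓ P
Run σ = ⟨b⟩ on Q: start {q0}
  [1] b ⇒ no successor for Q

b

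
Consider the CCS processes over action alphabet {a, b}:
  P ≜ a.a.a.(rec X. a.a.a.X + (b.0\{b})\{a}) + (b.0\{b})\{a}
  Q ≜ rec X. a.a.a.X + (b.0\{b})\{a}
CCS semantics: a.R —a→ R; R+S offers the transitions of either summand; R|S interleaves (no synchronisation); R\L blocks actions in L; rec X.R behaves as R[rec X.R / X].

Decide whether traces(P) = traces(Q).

traces(P) = traces(Q)

Reachable graph of P (5 states):
  s0 = a.a.a.(rec X. a.a.a.X + (b.0\{b})\{a}) + (b.0\{b})\{a} ⊢ —a→ s1, —b→ s2
  s1 = a.a.(rec X. a.a.a.X + (b.0\{b})\{a}) ⊢ —a→ s3
  s2 = 0\{b}\{a} ⊢ stopped
  s3 = a.(rec X. a.a.a.X + (b.0\{b})\{a}) ⊢ —a→ s4
  s4 = rec X. a.a.a.X + (b.0\{b})\{a} ⊢ —a→ s1, —b→ s2
Reachable graph of Q (4 states):
  t0 = rec X. a.a.a.X + (b.0\{b})\{a} ⊢ —a→ t1, —b→ t2
  t1 = a.a.(rec X. a.a.a.X + (b.0\{b})\{a}) ⊢ —a→ t3
  t2 = 0\{b}\{a} ⊢ stopped
  t3 = a.(rec X. a.a.a.X + (b.0\{b})\{a}) ⊢ —a→ t0
Partition-refinement fixed point:
  B0 = {s0, s4, t0}
  B1 = {s1, t1}
  B2 = {s3, t3}
  B3 = {s2, t2}
s0 ∈ B0, t0 ∈ B0 → same block
Bisimilar ⇒ trace-equivalent.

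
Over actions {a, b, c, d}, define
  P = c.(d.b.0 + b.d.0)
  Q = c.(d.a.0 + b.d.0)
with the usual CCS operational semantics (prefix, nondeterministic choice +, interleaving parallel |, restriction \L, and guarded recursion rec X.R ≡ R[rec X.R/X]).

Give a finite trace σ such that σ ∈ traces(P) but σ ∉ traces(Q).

P's transition system — 5 states:
  s0 = c.(d.b.0 + b.d.0) ⊢ =c=> s1
  s1 = d.b.0 + b.d.0 ⊢ =b=> s2, =d=> s3
  s2 = d.0 ⊢ =d=> s4
  s3 = b.0 ⊢ =b=> s4
  s4 = 0 ⊢ ∅
Q's transition system — 5 states:
  t0 = c.(d.a.0 + b.d.0) ⊢ =c=> t1
  t1 = d.a.0 + b.d.0 ⊢ =b=> t2, =d=> t3
  t2 = d.0 ⊢ =d=> t4
  t3 = a.0 ⊢ =a=> t4
  t4 = 0 ⊢ ∅
Trace ⟨cdb⟩ through P, begin at {s0}:
  step 1 (c): {s1}
  step 2 (d): {s3}
  step 3 (b): {s4}
  P completes σ.
Trace ⟨cdb⟩ through Q, begin at {t0}:
  step 1 (c): {t1}
  step 2 (d): {t3}
  step 3 (b): ∅  — Q cannot continue

cdb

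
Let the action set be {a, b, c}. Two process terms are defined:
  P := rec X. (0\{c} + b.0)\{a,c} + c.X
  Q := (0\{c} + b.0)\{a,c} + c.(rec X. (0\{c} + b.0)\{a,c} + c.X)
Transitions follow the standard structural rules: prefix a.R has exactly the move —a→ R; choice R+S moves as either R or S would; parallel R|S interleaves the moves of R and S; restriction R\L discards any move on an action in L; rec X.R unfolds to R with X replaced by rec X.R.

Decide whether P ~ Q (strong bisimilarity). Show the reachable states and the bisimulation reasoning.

LTS(P): 2 reachable states
  p0 = rec X. (0\{c} + b.0)\{a,c} + c.X → ··b··> p1, ··c··> p0
  p1 = 0\{a,c} → stopped
LTS(Q): 3 reachable states
  q0 = (0\{c} + b.0)\{a,c} + c.(rec X. (0\{c} + b.0)\{a,c} + c.X) → ··b··> q1, ··c··> q2
  q1 = 0\{a,c} → stopped
  q2 = rec X. (0\{c} + b.0)\{a,c} + c.X → ··b··> q1, ··c··> q2
Coarsest stable partition (strong bisimilarity classes):
  B0 = {p0, q0, q2}
  B1 = {p1, q1}
p0 ∈ B0, q0 ∈ B0 → same block

YES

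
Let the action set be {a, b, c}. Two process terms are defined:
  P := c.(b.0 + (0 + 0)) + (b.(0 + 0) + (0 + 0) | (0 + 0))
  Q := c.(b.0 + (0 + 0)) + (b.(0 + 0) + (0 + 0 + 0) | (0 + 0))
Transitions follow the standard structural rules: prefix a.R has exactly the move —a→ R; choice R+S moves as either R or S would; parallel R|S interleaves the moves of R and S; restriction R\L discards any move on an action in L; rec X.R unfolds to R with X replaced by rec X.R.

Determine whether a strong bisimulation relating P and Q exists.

P's transition system — 4 states:
  s0 = c.(b.0 + (0 + 0)) + (b.(0 + 0) + (0 + 0) | (0 + 0)) → --b--▸ s1, --c--▸ s2
  s1 = 0 + 0 → ·
  s2 = b.0 + (0 + 0) → --b--▸ s3
  s3 = 0 → ·
Q's transition system — 4 states:
  t0 = c.(b.0 + (0 + 0)) + (b.(0 + 0) + (0 + 0 + 0) | (0 + 0)) → --b--▸ t1, --c--▸ t2
  t1 = 0 + 0 → ·
  t2 = b.0 + (0 + 0) → --b--▸ t3
  t3 = 0 → ·
Bisimilarity quotient blocks:
  B0 = {s0, t0}
  B1 = {s1, s3, t1, t3}
  B2 = {s2, t2}
s0 ∈ B0, t0 ∈ B0 → same block

P ~ Q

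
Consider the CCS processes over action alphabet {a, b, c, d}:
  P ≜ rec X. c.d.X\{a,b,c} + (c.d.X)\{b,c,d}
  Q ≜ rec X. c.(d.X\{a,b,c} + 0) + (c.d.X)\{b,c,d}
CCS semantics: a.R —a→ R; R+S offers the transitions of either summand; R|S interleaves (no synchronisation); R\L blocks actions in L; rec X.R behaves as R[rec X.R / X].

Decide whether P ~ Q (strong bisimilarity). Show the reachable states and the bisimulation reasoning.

P ~ Q

LTS(P): 3 reachable states
  u0 = rec X. c.d.X\{a,b,c} + (c.d.X)\{b,c,d} → —c→ u1
  u1 = d.(rec X. c.d.X\{a,b,c} + (c.d.X)\{b,c,d})\{a,b,c} → —d→ u2
  u2 = (rec X. c.d.X\{a,b,c} + (c.d.X)\{b,c,d})\{a,b,c} → ·
LTS(Q): 3 reachable states
  v0 = rec X. c.(d.X\{a,b,c} + 0) + (c.d.X)\{b,c,d} → —c→ v1
  v1 = d.(rec X. c.(d.X\{a,b,c} + 0) + (c.d.X)\{b,c,d})\{a,b,c} + 0 → —d→ v2
  v2 = (rec X. c.(d.X\{a,b,c} + 0) + (c.d.X)\{b,c,d})\{a,b,c} → ·
Partition-refinement fixed point:
  B0 = {u0, v0}
  B1 = {u1, v1}
  B2 = {u2, v2}
u0 ∈ B0, v0 ∈ B0 → same block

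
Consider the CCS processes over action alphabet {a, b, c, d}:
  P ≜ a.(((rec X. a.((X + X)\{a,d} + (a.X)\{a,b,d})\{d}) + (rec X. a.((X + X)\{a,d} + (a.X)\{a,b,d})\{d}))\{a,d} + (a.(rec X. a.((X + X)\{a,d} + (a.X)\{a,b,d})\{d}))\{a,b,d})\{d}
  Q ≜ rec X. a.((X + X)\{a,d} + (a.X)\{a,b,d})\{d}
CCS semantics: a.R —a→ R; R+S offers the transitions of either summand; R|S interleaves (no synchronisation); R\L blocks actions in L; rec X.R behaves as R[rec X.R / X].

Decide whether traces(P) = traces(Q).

LTS(P): 2 reachable states
  m0 = a.(((rec X. a.((X + X)\{a,d} + (a.X)\{a,b,d})\{d}) + (rec X. a.((X + X)\{a,d} + (a.X)\{a,b,d})\{d}))\{a,d} + (a.(rec X. a.((X + X)\{a,d} + (a.X)\{a,b,d})\{d}))\{a,b,d})\{d} has moves -a-> m1
  m1 = (((rec X. a.((X + X)\{a,d} + (a.X)\{a,b,d})\{d}) + (rec X. a.((X + X)\{a,d} + (a.X)\{a,b,d})\{d}))\{a,d} + (a.(rec X. a.((X + X)\{a,d} + (a.X)\{a,b,d})\{d}))\{a,b,d})\{d} has moves ∅
LTS(Q): 2 reachable states
  n0 = rec X. a.((X + X)\{a,d} + (a.X)\{a,b,d})\{d} has moves -a-> n1
  n1 = (((rec X. a.((X + X)\{a,d} + (a.X)\{a,b,d})\{d}) + (rec X. a.((X + X)\{a,d} + (a.X)\{a,b,d})\{d}))\{a,d} + (a.(rec X. a.((X + X)\{a,d} + (a.X)\{a,b,d})\{d}))\{a,b,d})\{d} has moves ∅
Coarsest stable partition (strong bisimilarity classes):
  B0 = {m0, n0}
  B1 = {m1, n1}
m0 ∈ B0, n0 ∈ B0 → same block
Bisimilar ⇒ trace-equivalent.

trace-equivalent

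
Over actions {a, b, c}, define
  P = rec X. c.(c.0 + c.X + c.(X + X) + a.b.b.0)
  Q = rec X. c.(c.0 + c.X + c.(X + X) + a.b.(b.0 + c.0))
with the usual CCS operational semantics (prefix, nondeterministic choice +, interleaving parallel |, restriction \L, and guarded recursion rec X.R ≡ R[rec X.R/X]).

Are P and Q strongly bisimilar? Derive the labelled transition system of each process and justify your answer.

P's transition system — 6 states:
  s0 = rec X. c.(c.0 + c.X + c.(X + X) + a.b.b.0) ⊢ ··c··> s1
  s1 = c.0 + c.(rec X. c.(c.0 + c.X + c.(X + X) + a.b.b.0)) + c.((rec X. c.(c.0 + c.X + c.(X + X) + a.b.b.0)) + (rec X. c.(c.0 + c.X + c.(X + X) + a.b.b.0))) + a.b.b.0 ⊢ ··a··> s2, ··c··> s0, ··c··> s3, ··c··> s4
  s2 = b.b.0 ⊢ ··b··> s5
  s3 = (rec X. c.(c.0 + c.X + c.(X + X) + a.b.b.0)) + (rec X. c.(c.0 + c.X + c.(X + X) + a.b.b.0)) ⊢ ··c··> s1
  s4 = 0 ⊢ (no moves)
  s5 = b.0 ⊢ ··b··> s4
Q's transition system — 6 states:
  t0 = rec X. c.(c.0 + c.X + c.(X + X) + a.b.(b.0 + c.0)) ⊢ ··c··> t1
  t1 = c.0 + c.(rec X. c.(c.0 + c.X + c.(X + X) + a.b.(b.0 + c.0))) + c.((rec X. c.(c.0 + c.X + c.(X + X) + a.b.(b.0 + c.0))) + (rec X. c.(c.0 + c.X + c.(X + X) + a.b.(b.0 + c.0)))) + a.b.(b.0 + c.0) ⊢ ··a··> t2, ··c··> t0, ··c··> t3, ··c··> t4
  t2 = b.(b.0 + c.0) ⊢ ··b··> t5
  t3 = (rec X. c.(c.0 + c.X + c.(X + X) + a.b.(b.0 + c.0))) + (rec X. c.(c.0 + c.X + c.(X + X) + a.b.(b.0 + c.0))) ⊢ ··c··> t1
  t4 = 0 ⊢ (no moves)
  t5 = b.0 + c.0 ⊢ ··b··> t4, ··c··> t4
Partition-refinement fixed point:
  B0 = {s0, s3}
  B1 = {s1}
  B2 = {s2}
  B3 = {s5}
  B4 = {s4, t4}
  B5 = {t0, t3}
  B6 = {t1}
  B7 = {t2}
  B8 = {t5}
s0 ∈ B0, t0 ∈ B5 → different blocks

P ≁ Q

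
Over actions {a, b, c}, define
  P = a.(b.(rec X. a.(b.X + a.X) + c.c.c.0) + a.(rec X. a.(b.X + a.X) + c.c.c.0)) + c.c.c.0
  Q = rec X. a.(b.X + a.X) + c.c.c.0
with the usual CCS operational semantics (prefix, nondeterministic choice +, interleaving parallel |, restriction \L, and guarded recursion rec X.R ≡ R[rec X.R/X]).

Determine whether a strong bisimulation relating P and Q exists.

P ~ Q

P's transition system — 6 states:
  u0 = a.(b.(rec X. a.(b.X + a.X) + c.c.c.0) + a.(rec X. a.(b.X + a.X) + c.c.c.0)) + c.c.c.0 ⊢ —a→ u1, —c→ u2
  u1 = b.(rec X. a.(b.X + a.X) + c.c.c.0) + a.(rec X. a.(b.X + a.X) + c.c.c.0) ⊢ —a→ u3, —b→ u3
  u2 = c.c.0 ⊢ —c→ u4
  u3 = rec X. a.(b.X + a.X) + c.c.c.0 ⊢ —a→ u1, —c→ u2
  u4 = c.0 ⊢ —c→ u5
  u5 = 0 ⊢ ·
Q's transition system — 5 states:
  v0 = rec X. a.(b.X + a.X) + c.c.c.0 ⊢ —a→ v1, —c→ v2
  v1 = b.(rec X. a.(b.X + a.X) + c.c.c.0) + a.(rec X. a.(b.X + a.X) + c.c.c.0) ⊢ —a→ v0, —b→ v0
  v2 = c.c.0 ⊢ —c→ v3
  v3 = c.0 ⊢ —c→ v4
  v4 = 0 ⊢ ·
Coarsest stable partition (strong bisimilarity classes):
  B0 = {u0, u3, v0}
  B1 = {u2, v2}
  B2 = {u4, v3}
  B3 = {u5, v4}
  B4 = {u1, v1}
u0 ∈ B0, v0 ∈ B0 → same block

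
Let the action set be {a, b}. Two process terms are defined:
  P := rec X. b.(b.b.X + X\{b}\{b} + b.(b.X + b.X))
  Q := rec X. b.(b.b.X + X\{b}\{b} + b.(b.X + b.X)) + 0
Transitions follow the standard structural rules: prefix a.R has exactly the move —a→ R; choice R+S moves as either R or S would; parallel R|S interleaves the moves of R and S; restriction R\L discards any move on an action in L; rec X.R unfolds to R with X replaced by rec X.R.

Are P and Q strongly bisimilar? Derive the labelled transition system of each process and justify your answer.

P ~ Q

Reachable graph of P (4 states):
  p0 = rec X. b.(b.b.X + X\{b}\{b} + b.(b.X + b.X)) ⊢ —b→ p1
  p1 = b.b.(rec X. b.(b.b.X + X\{b}\{b} + b.(b.X + b.X))) + (rec X. b.(b.b.X + X\{b}\{b} + b.(b.X + b.X)))\{b}\{b} + b.(b.(rec X. b.(b.b.X + X\{b}\{b} + b.(b.X + b.X))) + b.(rec X. b.(b.b.X + X\{b}\{b} + b.(b.X + b.X)))) ⊢ —b→ p2, —b→ p3
  p2 = b.(rec X. b.(b.b.X + X\{b}\{b} + b.(b.X + b.X))) ⊢ —b→ p0
  p3 = b.(rec X. b.(b.b.X + X\{b}\{b} + b.(b.X + b.X))) + b.(rec X. b.(b.b.X + X\{b}\{b} + b.(b.X + b.X))) ⊢ —b→ p0
Reachable graph of Q (4 states):
  q0 = rec X. b.(b.b.X + X\{b}\{b} + b.(b.X + b.X)) + 0 ⊢ —b→ q1
  q1 = b.b.(rec X. b.(b.b.X + X\{b}\{b} + b.(b.X + b.X)) + 0) + (rec X. b.(b.b.X + X\{b}\{b} + b.(b.X + b.X)) + 0)\{b}\{b} + b.(b.(rec X. b.(b.b.X + X\{b}\{b} + b.(b.X + b.X)) + 0) + b.(rec X. b.(b.b.X + X\{b}\{b} + b.(b.X + b.X)) + 0)) ⊢ —b→ q2, —b→ q3
  q2 = b.(rec X. b.(b.b.X + X\{b}\{b} + b.(b.X + b.X)) + 0) ⊢ —b→ q0
  q3 = b.(rec X. b.(b.b.X + X\{b}\{b} + b.(b.X + b.X)) + 0) + b.(rec X. b.(b.b.X + X\{b}\{b} + b.(b.X + b.X)) + 0) ⊢ —b→ q0
Bisimilarity quotient blocks:
  B0 = {p0, p1, p2, p3, q0, q1, q2, q3}
p0 ∈ B0, q0 ∈ B0 → same block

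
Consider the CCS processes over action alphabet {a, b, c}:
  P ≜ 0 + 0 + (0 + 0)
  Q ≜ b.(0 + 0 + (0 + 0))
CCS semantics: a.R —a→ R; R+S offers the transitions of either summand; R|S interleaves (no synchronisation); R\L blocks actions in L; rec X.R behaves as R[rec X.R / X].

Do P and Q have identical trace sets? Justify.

Reachable graph of P (1 states):
  u0 = 0 + 0 + (0 + 0) ⊢ ∅
Reachable graph of Q (2 states):
  v0 = b.(0 + 0 + (0 + 0)) ⊢ =b=> v1
  v1 = 0 + 0 + (0 + 0) ⊢ ∅
Run σ = ⟨b⟩ on Q: start {v0}
  [1] b ⇒ {v1}
  ✓ Q
Run σ = ⟨b⟩ on P: start {u0}
  [1] b ⇒ ∅  — P cannot continue

NO — witness ⟨b⟩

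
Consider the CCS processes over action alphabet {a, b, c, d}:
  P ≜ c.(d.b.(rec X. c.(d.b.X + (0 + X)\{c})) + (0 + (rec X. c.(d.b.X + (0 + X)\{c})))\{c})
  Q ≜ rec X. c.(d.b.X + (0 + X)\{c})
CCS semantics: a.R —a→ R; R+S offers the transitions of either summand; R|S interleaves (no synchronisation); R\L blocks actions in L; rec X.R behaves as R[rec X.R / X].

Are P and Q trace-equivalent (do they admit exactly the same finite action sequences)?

traces(P) = traces(Q)

Reachable graph of P (4 states):
  u0 = c.(d.b.(rec X. c.(d.b.X + (0 + X)\{c})) + (0 + (rec X. c.(d.b.X + (0 + X)\{c})))\{c}) | --c--▸ u1
  u1 = d.b.(rec X. c.(d.b.X + (0 + X)\{c})) + (0 + (rec X. c.(d.b.X + (0 + X)\{c})))\{c} | --d--▸ u2
  u2 = b.(rec X. c.(d.b.X + (0 + X)\{c})) | --b--▸ u3
  u3 = rec X. c.(d.b.X + (0 + X)\{c}) | --c--▸ u1
Reachable graph of Q (3 states):
  v0 = rec X. c.(d.b.X + (0 + X)\{c}) | --c--▸ v1
  v1 = d.b.(rec X. c.(d.b.X + (0 + X)\{c})) + (0 + (rec X. c.(d.b.X + (0 + X)\{c})))\{c} | --d--▸ v2
  v2 = b.(rec X. c.(d.b.X + (0 + X)\{c})) | --b--▸ v0
Partition-refinement fixed point:
  B0 = {u0, u3, v0}
  B1 = {u1, v1}
  B2 = {u2, v2}
u0 ∈ B0, v0 ∈ B0 → same block
Bisimilar ⇒ trace-equivalent.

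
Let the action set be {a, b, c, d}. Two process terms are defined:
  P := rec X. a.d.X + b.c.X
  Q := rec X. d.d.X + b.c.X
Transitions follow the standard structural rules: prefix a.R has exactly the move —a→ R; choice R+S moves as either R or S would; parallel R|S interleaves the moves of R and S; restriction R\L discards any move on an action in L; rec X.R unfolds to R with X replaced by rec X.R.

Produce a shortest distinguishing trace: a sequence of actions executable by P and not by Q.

Reachable graph of P (3 states):
  m0 = rec X. a.d.X + b.c.X has moves --a--▸ m1, --b--▸ m2
  m1 = d.(rec X. a.d.X + b.c.X) has moves --d--▸ m0
  m2 = c.(rec X. a.d.X + b.c.X) has moves --c--▸ m0
Reachable graph of Q (3 states):
  n0 = rec X. d.d.X + b.c.X has moves --b--▸ n1, --d--▸ n2
  n1 = c.(rec X. d.d.X + b.c.X) has moves --c--▸ n0
  n2 = d.(rec X. d.d.X + b.c.X) has moves --d--▸ n0
Executing a from P (initial set {m0}):
  [1] a ⇒ {m1}
  P completes σ.
Executing a from Q (initial set {n0}):
  [1] a ⇒ no successor for Q

a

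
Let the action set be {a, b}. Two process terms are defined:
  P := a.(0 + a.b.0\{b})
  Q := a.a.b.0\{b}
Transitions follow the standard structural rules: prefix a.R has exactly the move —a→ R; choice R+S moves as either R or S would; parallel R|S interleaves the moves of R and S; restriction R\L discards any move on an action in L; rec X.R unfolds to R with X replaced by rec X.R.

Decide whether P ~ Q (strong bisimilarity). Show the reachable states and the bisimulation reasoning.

Reachable graph of P (4 states):
  p0 = a.(0 + a.b.0\{b}) | --a--▸ p1
  p1 = 0 + a.b.0\{b} | --a--▸ p2
  p2 = b.0\{b} | --b--▸ p3
  p3 = 0\{b} | deadlocked
Reachable graph of Q (4 states):
  q0 = a.a.b.0\{b} | --a--▸ q1
  q1 = a.b.0\{b} | --a--▸ q2
  q2 = b.0\{b} | --b--▸ q3
  q3 = 0\{b} | deadlocked
Partition-refinement fixed point:
  B0 = {p0, q0}
  B1 = {p1, q1}
  B2 = {p2, q2}
  B3 = {p3, q3}
p0 ∈ B0, q0 ∈ B0 → same block

bisimilar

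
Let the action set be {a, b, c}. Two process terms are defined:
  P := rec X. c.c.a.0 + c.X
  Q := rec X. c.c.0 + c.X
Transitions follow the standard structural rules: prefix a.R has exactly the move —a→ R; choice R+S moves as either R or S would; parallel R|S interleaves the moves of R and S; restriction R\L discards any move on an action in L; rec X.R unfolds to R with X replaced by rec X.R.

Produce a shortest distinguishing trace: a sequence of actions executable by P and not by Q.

cca

LTS(P): 4 reachable states
  m0 = rec X. c.c.a.0 + c.X | -c-> m0, -c-> m1
  m1 = c.a.0 | -c-> m2
  m2 = a.0 | -a-> m3
  m3 = 0 | (no moves)
LTS(Q): 3 reachable states
  n0 = rec X. c.c.0 + c.X | -c-> n0, -c-> n1
  n1 = c.0 | -c-> n2
  n2 = 0 | (no moves)
Executing cca from P (initial set {m0}):
  after c @ step 1: {m0, m1}
  after c @ step 2: {m0, m1, m2}
  after a @ step 3: {m3}
  — P admits the full trace.
Executing cca from Q (initial set {n0}):
  after c @ step 1: {n0, n1}
  after c @ step 2: {n0, n1, n2}
  after a @ step 3: ∅  — Q cannot continue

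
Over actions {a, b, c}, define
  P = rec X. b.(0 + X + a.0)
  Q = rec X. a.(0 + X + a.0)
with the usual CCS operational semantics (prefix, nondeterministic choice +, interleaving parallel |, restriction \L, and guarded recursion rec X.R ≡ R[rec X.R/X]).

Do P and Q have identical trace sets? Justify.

traces(P) ≠ traces(Q) — witness ⟨b⟩

P's transition system — 3 states:
  p0 = rec X. b.(0 + X + a.0) :: =b=> p1
  p1 = 0 + (rec X. b.(0 + X + a.0)) + a.0 :: =a=> p2, =b=> p1
  p2 = 0 :: deadlocked
Q's transition system — 3 states:
  q0 = rec X. a.(0 + X + a.0) :: =a=> q1
  q1 = 0 + (rec X. a.(0 + X + a.0)) + a.0 :: =a=> q1, =a=> q2
  q2 = 0 :: deadlocked
Trace ⟨b⟩ through P, begin at {p0}:
  [1] b ⇒ {p1}
  P completes σ.
Trace ⟨b⟩ through Q, begin at {q0}:
  [1] b ⇒ ∅  — Q cannot continue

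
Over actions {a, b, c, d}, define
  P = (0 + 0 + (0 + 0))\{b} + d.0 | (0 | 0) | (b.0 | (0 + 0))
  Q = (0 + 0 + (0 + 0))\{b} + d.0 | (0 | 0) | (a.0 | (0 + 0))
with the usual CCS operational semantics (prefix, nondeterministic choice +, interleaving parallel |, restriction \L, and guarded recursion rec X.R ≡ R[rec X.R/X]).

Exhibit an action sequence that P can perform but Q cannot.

P's transition system — 4 states:
  p0 = (0 + 0 + (0 + 0))\{b} + d.0 | (0 | 0) | (b.0 | (0 + 0)) has moves -b-> p1, -d-> p2
  p1 = d.0 | (0 | 0) | (0 | (0 + 0)) has moves -d-> p3
  p2 = 0 | (0 | 0) | (b.0 | (0 + 0)) has moves -b-> p3
  p3 = 0 | (0 | 0) | (0 | (0 + 0)) has moves ∅
Q's transition system — 4 states:
  q0 = (0 + 0 + (0 + 0))\{b} + d.0 | (0 | 0) | (a.0 | (0 + 0)) has moves -a-> q1, -d-> q2
  q1 = d.0 | (0 | 0) | (0 | (0 + 0)) has moves -d-> q3
  q2 = 0 | (0 | 0) | (a.0 | (0 + 0)) has moves -a-> q3
  q3 = 0 | (0 | 0) | (0 | (0 + 0)) has moves ∅
Run σ = ⟨b⟩ on P: start {p0}
  step 1 (b): {p1}
  P completes σ.
Run σ = ⟨b⟩ on Q: start {q0}
  step 1 (b): ∅  — Q cannot continue

b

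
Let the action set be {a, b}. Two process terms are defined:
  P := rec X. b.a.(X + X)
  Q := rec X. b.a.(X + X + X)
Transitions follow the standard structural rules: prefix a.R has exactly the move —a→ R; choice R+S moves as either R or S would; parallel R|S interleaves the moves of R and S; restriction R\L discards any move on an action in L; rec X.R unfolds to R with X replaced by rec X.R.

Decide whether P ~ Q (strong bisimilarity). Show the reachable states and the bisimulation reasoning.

YES

LTS(P): 3 reachable states
  s0 = rec X. b.a.(X + X) → ··b··> s1
  s1 = a.((rec X. b.a.(X + X)) + (rec X. b.a.(X + X))) → ··a··> s2
  s2 = (rec X. b.a.(X + X)) + (rec X. b.a.(X + X)) → ··b··> s1
LTS(Q): 3 reachable states
  t0 = rec X. b.a.(X + X + X) → ··b··> t1
  t1 = a.((rec X. b.a.(X + X + X)) + (rec X. b.a.(X + X + X)) + (rec X. b.a.(X + X + X))) → ··a··> t2
  t2 = (rec X. b.a.(X + X + X)) + (rec X. b.a.(X + X + X)) + (rec X. b.a.(X + X + X)) → ··b··> t1
Coarsest stable partition (strong bisimilarity classes):
  B0 = {s0, s2, t0, t2}
  B1 = {s1, t1}
s0 ∈ B0, t0 ∈ B0 → same block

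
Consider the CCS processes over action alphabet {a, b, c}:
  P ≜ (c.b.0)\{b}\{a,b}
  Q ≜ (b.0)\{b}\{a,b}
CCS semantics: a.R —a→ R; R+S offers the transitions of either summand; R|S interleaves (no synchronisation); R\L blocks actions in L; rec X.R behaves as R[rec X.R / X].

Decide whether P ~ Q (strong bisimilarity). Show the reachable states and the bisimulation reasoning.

Reachable graph of P (2 states):
  s0 = (c.b.0)\{b}\{a,b} → =c=> s1
  s1 = (b.0)\{b}\{a,b} → deadlocked
Reachable graph of Q (1 states):
  t0 = (b.0)\{b}\{a,b} → deadlocked
Coarsest stable partition (strong bisimilarity classes):
  B0 = {s0}
  B1 = {s1, t0}
s0 ∈ B0, t0 ∈ B1 → different blocks

NO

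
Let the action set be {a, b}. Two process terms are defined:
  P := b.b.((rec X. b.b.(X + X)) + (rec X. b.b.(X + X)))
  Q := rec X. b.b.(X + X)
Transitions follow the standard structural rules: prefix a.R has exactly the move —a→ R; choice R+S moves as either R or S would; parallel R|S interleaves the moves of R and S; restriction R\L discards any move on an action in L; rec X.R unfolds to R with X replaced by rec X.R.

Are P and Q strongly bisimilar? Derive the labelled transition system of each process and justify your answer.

P ~ Q

P's transition system — 3 states:
  m0 = b.b.((rec X. b.b.(X + X)) + (rec X. b.b.(X + X))) has moves --b--▸ m1
  m1 = b.((rec X. b.b.(X + X)) + (rec X. b.b.(X + X))) has moves --b--▸ m2
  m2 = (rec X. b.b.(X + X)) + (rec X. b.b.(X + X)) has moves --b--▸ m1
Q's transition system — 3 states:
  n0 = rec X. b.b.(X + X) has moves --b--▸ n1
  n1 = b.((rec X. b.b.(X + X)) + (rec X. b.b.(X + X))) has moves --b--▸ n2
  n2 = (rec X. b.b.(X + X)) + (rec X. b.b.(X + X)) has moves --b--▸ n1
Coarsest stable partition (strong bisimilarity classes):
  B0 = {m0, m1, m2, n0, n1, n2}
m0 ∈ B0, n0 ∈ B0 → same block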